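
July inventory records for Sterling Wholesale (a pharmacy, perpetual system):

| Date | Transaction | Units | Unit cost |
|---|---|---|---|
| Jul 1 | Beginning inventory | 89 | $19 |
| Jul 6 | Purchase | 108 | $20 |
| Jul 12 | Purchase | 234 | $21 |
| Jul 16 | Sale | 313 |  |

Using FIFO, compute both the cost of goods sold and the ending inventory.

COGS = $6,287; ending inventory = $2,478

Jul 16, 313 sold [FIFO — oldest first]: 89 @ $19 + 108 @ $20 + 116 @ $21 = $6,287
Ending inventory: 118 @ $21 = $2,478
Check: goods available $8,765 = COGS $6,287 + ending $2,478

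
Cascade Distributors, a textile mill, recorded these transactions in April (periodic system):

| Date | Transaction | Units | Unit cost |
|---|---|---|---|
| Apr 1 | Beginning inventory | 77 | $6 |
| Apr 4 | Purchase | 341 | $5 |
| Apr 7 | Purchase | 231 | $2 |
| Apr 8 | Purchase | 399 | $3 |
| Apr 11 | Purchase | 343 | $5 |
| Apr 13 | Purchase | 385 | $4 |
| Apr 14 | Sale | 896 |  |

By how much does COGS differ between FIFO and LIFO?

FIFO COGS: 77 @ $6 + 341 @ $5 + 231 @ $2 + 247 @ $3 = $3,370
LIFO COGS: 385 @ $4 + 343 @ $5 + 168 @ $3 = $3,759
Difference = |$3,370 − $3,759| = $389

$389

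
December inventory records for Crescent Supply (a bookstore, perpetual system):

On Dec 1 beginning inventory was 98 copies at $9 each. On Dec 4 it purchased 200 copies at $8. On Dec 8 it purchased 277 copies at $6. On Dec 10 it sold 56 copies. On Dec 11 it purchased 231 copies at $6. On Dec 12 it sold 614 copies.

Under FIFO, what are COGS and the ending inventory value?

COGS = $4,714; ending inventory = $816

Dec 10, 56 sold [FIFO — oldest first]: 56 @ $9 = $504
Dec 12, 614 sold [FIFO — oldest first]: 42 @ $9 + 200 @ $8 + 277 @ $6 + 95 @ $6 = $4,210
Total COGS = $504 + $4,210 = $4,714
Ending inventory: 136 @ $6 = $816
Check: goods available $5,530 = COGS $4,714 + ending $816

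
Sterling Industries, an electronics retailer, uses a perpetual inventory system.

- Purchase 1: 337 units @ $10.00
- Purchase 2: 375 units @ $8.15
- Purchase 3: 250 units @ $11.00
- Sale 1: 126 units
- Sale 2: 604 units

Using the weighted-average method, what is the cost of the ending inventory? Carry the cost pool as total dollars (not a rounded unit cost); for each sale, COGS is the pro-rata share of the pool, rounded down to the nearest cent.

After Purchase 1: 337 on hand, pool $3,370.00 (≈ $10.0000 each)
After Purchase 2: 712 on hand, pool $6,426.25 (≈ $9.0256 each)
After Purchase 3: 962 on hand, pool $9,176.25 (≈ $9.5387 each)
Sale 1, sell 126: 126/962 × $9,176.25 → $1,201.87
Sale 2, sell 604: 604/836 × $7,974.38 → $5,761.39
Total COGS = $1,201.87 + $5,761.39 = $6,963.26
Ending inventory (cost pool remaining) = $2,212.99

Ending inventory = $2,212.99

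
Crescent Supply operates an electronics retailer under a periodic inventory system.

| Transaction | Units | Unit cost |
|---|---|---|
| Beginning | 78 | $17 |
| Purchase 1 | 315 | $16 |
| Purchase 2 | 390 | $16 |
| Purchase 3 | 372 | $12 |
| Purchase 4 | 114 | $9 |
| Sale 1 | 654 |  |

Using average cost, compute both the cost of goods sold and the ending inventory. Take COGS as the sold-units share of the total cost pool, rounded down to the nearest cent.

COGS = $9,326.07; ending inventory = $8,769.93

Sale 1, sell 654: 654/1269 × $18,096.00 → $9,326.07
Ending inventory (cost pool remaining) = $8,769.93
Check: goods available $18,096.00 = COGS $9,326.07 + ending $8,769.93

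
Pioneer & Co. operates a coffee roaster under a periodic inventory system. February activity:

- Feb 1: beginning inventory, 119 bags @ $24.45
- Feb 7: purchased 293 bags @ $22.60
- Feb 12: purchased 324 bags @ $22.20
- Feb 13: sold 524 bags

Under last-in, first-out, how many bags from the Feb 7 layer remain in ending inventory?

93

Feb 13, 524 sold [LIFO — newest first]: 324 @ $22.20 + 200 @ $22.60 = $11,712.80
Ending inventory: 119 @ $24.45 + 93 @ $22.60 = $5,011.35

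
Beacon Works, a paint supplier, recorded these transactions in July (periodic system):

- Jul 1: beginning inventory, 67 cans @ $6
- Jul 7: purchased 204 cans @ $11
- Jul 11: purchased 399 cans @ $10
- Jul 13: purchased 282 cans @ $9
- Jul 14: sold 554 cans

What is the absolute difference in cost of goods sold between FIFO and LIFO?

$218

FIFO COGS: 67 @ $6 + 204 @ $11 + 283 @ $10 = $5,476
LIFO COGS: 282 @ $9 + 272 @ $10 = $5,258
Difference = |$5,476 − $5,258| = $218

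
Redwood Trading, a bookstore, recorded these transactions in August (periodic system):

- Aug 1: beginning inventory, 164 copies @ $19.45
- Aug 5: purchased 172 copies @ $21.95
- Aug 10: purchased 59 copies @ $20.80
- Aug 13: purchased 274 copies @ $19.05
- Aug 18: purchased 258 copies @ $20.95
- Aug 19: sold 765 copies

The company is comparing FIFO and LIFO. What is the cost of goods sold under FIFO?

FIFO COGS: 164 @ $19.45 + 172 @ $21.95 + 59 @ $20.80 + 274 @ $19.05 + 96 @ $20.95 = $15,423.30
LIFO COGS: 258 @ $20.95 + 274 @ $19.05 + 59 @ $20.80 + 172 @ $21.95 + 2 @ $19.45 = $15,666.30

COGS = $15,423.30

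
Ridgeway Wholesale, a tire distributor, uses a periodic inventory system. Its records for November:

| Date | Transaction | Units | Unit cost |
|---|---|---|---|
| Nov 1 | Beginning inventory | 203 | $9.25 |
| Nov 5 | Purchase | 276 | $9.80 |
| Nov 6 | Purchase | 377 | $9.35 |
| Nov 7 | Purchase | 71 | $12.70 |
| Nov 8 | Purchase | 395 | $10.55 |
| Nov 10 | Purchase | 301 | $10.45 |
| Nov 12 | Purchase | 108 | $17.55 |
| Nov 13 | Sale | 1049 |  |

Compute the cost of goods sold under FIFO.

COGS = $10,296.30

Nov 13, 1049 sold [FIFO — oldest first]: 203 @ $9.25 + 276 @ $9.80 + 377 @ $9.35 + 71 @ $12.70 + 122 @ $10.55 = $10,296.30
Ending inventory: 273 @ $10.55 + 301 @ $10.45 + 108 @ $17.55 = $7,921.00
Check: goods available $18,217.30 = COGS $10,296.30 + ending $7,921.00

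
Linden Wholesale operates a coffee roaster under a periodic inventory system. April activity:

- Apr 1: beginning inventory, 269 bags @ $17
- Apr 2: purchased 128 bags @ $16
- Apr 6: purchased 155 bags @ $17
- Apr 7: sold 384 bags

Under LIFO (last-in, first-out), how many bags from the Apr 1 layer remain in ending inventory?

Apr 7, 384 sold [LIFO — newest first]: 155 @ $17 + 128 @ $16 + 101 @ $17 = $6,400
Ending inventory: 168 @ $17 = $2,856

168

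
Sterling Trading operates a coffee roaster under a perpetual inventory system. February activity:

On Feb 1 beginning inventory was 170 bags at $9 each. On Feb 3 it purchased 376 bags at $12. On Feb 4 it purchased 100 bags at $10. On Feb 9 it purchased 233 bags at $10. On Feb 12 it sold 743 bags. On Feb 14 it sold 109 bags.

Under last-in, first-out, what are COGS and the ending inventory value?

COGS = $9,129; ending inventory = $243

Feb 12, 743 sold [LIFO — newest first]: 233 @ $10 + 100 @ $10 + 376 @ $12 + 34 @ $9 = $8,148
Feb 14, 109 sold [LIFO — newest first]: 109 @ $9 = $981
Total COGS = $8,148 + $981 = $9,129
Ending inventory: 27 @ $9 = $243
Check: goods available $9,372 = COGS $9,129 + ending $243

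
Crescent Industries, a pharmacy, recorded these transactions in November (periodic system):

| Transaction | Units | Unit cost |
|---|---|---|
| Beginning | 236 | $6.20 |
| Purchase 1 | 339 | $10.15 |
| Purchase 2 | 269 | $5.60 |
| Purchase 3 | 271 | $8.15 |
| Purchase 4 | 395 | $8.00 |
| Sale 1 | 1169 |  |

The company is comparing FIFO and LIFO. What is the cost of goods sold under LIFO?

FIFO COGS: 236 @ $6.20 + 339 @ $10.15 + 269 @ $5.60 + 271 @ $8.15 + 54 @ $8.00 = $9,051.10
LIFO COGS: 395 @ $8.00 + 271 @ $8.15 + 269 @ $5.60 + 234 @ $10.15 = $9,250.15

COGS = $9,250.15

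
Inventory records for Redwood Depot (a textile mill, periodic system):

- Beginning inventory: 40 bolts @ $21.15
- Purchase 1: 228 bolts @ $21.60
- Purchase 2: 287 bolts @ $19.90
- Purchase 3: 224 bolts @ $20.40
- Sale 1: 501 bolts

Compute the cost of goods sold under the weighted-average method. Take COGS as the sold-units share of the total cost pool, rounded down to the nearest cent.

COGS = $10,323.36

Sale 1, sell 501: 501/779 × $16,051.70 → $10,323.36
Ending inventory (cost pool remaining) = $5,728.34
Check: goods available $16,051.70 = COGS $10,323.36 + ending $5,728.34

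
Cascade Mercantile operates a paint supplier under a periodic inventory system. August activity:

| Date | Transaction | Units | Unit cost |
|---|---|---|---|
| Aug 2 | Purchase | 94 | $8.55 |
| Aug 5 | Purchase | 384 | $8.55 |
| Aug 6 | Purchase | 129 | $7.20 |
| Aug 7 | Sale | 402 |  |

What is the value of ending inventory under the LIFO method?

Aug 7, 402 sold [LIFO — newest first]: 129 @ $7.20 + 273 @ $8.55 = $3,262.95
Ending inventory: 94 @ $8.55 + 111 @ $8.55 = $1,752.75
Check: goods available $5,015.70 = COGS $3,262.95 + ending $1,752.75

Ending inventory = $1,752.75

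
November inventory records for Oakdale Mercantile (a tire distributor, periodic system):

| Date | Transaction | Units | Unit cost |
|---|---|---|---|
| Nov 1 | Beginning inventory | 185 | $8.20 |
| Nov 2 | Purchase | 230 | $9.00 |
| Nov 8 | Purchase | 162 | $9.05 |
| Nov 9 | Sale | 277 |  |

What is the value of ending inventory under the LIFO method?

Nov 9, 277 sold [LIFO — newest first]: 162 @ $9.05 + 115 @ $9.00 = $2,501.10
Ending inventory: 185 @ $8.20 + 115 @ $9.00 = $2,552.00

Ending inventory = $2,552.00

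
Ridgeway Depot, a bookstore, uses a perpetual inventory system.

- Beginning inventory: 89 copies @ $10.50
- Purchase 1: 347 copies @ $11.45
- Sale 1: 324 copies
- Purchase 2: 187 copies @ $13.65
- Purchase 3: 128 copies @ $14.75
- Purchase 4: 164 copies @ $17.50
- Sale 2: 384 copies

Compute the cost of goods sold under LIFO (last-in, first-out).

Sale 1 (324) [LIFO — newest first]: 324 @ $11.45 = $3,709.80
Sale 2 (384) [LIFO — newest first]: 164 @ $17.50 + 128 @ $14.75 + 92 @ $13.65 = $6,013.80
Total COGS = $3,709.80 + $6,013.80 = $9,723.60
Ending inventory: 89 @ $10.50 + 23 @ $11.45 + 95 @ $13.65 = $2,494.60

COGS = $9,723.60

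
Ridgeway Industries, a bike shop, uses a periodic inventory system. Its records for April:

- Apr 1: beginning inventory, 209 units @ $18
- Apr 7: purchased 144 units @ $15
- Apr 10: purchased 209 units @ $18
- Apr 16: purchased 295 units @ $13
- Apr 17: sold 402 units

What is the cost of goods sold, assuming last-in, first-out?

Apr 17, 402 sold [LIFO — newest first]: 295 @ $13 + 107 @ $18 = $5,761
Ending inventory: 209 @ $18 + 144 @ $15 + 102 @ $18 = $7,758

COGS = $5,761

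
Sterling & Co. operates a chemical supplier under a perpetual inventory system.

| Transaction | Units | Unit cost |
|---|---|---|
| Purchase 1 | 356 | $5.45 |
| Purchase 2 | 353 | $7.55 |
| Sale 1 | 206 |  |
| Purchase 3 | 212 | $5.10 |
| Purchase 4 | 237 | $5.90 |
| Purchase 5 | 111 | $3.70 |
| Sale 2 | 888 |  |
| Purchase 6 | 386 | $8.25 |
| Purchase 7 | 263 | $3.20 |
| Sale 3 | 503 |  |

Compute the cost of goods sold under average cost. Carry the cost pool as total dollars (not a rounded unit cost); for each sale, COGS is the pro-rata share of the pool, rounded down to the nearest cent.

COGS = $9,558.32

After Purchase 1: 356 on hand, pool $1,940.20 (≈ $5.4500 each)
After Purchase 2: 709 on hand, pool $4,605.35 (≈ $6.4956 each)
Sale 1, sell 206: 206/709 × $4,605.35 → $1,338.08
After Purchase 3: 715 on hand, pool $4,348.47 (≈ $6.0818 each)
After Purchase 4: 952 on hand, pool $5,746.77 (≈ $6.0365 each)
After Purchase 5: 1063 on hand, pool $6,157.47 (≈ $5.7925 each)
Sale 2, sell 888: 888/1063 × $6,157.47 → $5,143.77
After Purchase 6: 561 on hand, pool $4,198.20 (≈ $7.4834 each)
After Purchase 7: 824 on hand, pool $5,039.80 (≈ $6.1163 each)
Sale 3, sell 503: 503/824 × $5,039.80 → $3,076.47
Total COGS = $1,338.08 + $5,143.77 + $3,076.47 = $9,558.32
Ending inventory (cost pool remaining) = $1,963.33
Check: goods available $11,521.65 = COGS $9,558.32 + ending $1,963.33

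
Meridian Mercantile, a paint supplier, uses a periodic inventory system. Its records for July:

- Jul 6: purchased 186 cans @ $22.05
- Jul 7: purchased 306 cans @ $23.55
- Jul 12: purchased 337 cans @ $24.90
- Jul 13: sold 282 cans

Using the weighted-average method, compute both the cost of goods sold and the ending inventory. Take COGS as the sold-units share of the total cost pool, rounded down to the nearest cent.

Jul 13, sell 282: 282/829 × $19,698.90 → $6,700.95
Ending inventory (cost pool remaining) = $12,997.95

COGS = $6,700.95; ending inventory = $12,997.95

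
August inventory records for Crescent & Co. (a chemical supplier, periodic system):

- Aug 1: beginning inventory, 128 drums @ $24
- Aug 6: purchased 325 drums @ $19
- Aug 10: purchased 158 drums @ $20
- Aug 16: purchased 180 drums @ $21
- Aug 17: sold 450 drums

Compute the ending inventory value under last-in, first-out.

Ending inventory = $7,119

Aug 17, 450 sold [LIFO — newest first]: 180 @ $21 + 158 @ $20 + 112 @ $19 = $9,068
Ending inventory: 128 @ $24 + 213 @ $19 = $7,119
Check: goods available $16,187 = COGS $9,068 + ending $7,119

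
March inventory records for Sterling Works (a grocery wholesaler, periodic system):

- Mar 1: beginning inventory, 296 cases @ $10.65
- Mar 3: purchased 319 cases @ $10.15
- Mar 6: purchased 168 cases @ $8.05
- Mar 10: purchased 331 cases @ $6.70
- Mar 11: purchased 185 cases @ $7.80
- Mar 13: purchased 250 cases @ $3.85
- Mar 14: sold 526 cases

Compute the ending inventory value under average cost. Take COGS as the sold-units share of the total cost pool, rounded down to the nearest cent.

Mar 14, sell 526: 526/1549 × $12,365.85 → $4,199.12
Ending inventory (cost pool remaining) = $8,166.73
Check: goods available $12,365.85 = COGS $4,199.12 + ending $8,166.73

Ending inventory = $8,166.73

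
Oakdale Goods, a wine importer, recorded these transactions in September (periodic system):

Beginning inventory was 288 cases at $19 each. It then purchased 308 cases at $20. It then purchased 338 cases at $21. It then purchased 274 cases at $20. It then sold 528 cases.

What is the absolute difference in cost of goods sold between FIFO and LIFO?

FIFO COGS: 288 @ $19 + 240 @ $20 = $10,272
LIFO COGS: 274 @ $20 + 254 @ $21 = $10,814
Difference = |$10,272 − $10,814| = $542

$542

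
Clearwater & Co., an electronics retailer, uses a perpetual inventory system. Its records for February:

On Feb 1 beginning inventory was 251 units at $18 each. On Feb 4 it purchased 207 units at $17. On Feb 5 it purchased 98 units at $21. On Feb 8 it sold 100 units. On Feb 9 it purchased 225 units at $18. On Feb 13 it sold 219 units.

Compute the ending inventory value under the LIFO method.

Feb 8, 100 sold [LIFO — newest first]: 98 @ $21 + 2 @ $17 = $2,092
Feb 13, 219 sold [LIFO — newest first]: 219 @ $18 = $3,942
Total COGS = $2,092 + $3,942 = $6,034
Ending inventory: 251 @ $18 + 205 @ $17 + 6 @ $18 = $8,111

Ending inventory = $8,111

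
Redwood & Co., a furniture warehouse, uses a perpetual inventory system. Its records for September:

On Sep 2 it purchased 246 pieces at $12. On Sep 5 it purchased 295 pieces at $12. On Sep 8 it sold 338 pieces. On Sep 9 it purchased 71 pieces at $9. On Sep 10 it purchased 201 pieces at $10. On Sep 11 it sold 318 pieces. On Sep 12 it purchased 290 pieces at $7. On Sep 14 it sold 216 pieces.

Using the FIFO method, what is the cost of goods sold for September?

Sep 8, 338 sold [FIFO — oldest first]: 246 @ $12 + 92 @ $12 = $4,056
Sep 11, 318 sold [FIFO — oldest first]: 203 @ $12 + 71 @ $9 + 44 @ $10 = $3,515
Sep 14, 216 sold [FIFO — oldest first]: 157 @ $10 + 59 @ $7 = $1,983
Total COGS = $4,056 + $3,515 + $1,983 = $9,554
Ending inventory: 231 @ $7 = $1,617

COGS = $9,554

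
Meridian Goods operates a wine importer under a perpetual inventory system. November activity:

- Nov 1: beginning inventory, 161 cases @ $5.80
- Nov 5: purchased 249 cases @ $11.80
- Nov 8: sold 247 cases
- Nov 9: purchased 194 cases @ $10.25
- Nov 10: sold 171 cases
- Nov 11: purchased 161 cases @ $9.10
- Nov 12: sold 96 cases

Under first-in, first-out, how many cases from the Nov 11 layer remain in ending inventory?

161

Nov 8, 247 sold [FIFO — oldest first]: 161 @ $5.80 + 86 @ $11.80 = $1,948.60
Nov 10, 171 sold [FIFO — oldest first]: 163 @ $11.80 + 8 @ $10.25 = $2,005.40
Nov 12, 96 sold [FIFO — oldest first]: 96 @ $10.25 = $984.00
Total COGS = $1,948.60 + $2,005.40 + $984.00 = $4,938.00
Ending inventory: 90 @ $10.25 + 161 @ $9.10 = $2,387.60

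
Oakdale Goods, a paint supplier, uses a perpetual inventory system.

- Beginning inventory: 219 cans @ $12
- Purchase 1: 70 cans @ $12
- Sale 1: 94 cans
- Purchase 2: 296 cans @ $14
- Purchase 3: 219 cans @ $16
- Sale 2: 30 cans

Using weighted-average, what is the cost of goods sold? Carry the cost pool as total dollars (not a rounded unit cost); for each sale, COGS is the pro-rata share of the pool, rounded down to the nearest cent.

COGS = $1,550.02

After Beginning: 219 on hand, pool $2,628.00 (≈ $12.0000 each)
After Purchase 1: 289 on hand, pool $3,468.00 (≈ $12.0000 each)
Sale 1, sell 94: 94/289 × $3,468.00 → $1,128.00
After Purchase 2: 491 on hand, pool $6,484.00 (≈ $13.2057 each)
After Purchase 3: 710 on hand, pool $9,988.00 (≈ $14.0676 each)
Sale 2, sell 30: 30/710 × $9,988.00 → $422.02
Total COGS = $1,128.00 + $422.02 = $1,550.02
Ending inventory (cost pool remaining) = $9,565.98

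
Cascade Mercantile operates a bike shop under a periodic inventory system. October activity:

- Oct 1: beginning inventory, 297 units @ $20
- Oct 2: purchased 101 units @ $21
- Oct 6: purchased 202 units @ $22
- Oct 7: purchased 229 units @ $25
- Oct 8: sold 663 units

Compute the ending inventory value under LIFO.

Ending inventory = $3,320

Oct 8, 663 sold [LIFO — newest first]: 229 @ $25 + 202 @ $22 + 101 @ $21 + 131 @ $20 = $14,910
Ending inventory: 166 @ $20 = $3,320
Check: goods available $18,230 = COGS $14,910 + ending $3,320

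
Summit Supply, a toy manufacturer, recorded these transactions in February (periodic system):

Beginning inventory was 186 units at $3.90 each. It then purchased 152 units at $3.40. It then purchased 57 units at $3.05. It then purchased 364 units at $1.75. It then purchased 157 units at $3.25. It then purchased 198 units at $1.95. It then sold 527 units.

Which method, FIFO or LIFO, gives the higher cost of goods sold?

FIFO

FIFO COGS: 186 @ $3.90 + 152 @ $3.40 + 57 @ $3.05 + 132 @ $1.75 = $1,647.05
LIFO COGS: 198 @ $1.95 + 157 @ $3.25 + 172 @ $1.75 = $1,197.35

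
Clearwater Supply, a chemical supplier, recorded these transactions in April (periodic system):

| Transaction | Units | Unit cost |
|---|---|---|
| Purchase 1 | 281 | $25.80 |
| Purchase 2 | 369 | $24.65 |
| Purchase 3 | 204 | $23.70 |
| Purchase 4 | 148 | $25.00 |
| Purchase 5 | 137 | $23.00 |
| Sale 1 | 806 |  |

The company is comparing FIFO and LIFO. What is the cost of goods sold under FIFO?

COGS = $20,042.85

FIFO COGS: 281 @ $25.80 + 369 @ $24.65 + 156 @ $23.70 = $20,042.85
LIFO COGS: 137 @ $23.00 + 148 @ $25.00 + 204 @ $23.70 + 317 @ $24.65 = $19,499.85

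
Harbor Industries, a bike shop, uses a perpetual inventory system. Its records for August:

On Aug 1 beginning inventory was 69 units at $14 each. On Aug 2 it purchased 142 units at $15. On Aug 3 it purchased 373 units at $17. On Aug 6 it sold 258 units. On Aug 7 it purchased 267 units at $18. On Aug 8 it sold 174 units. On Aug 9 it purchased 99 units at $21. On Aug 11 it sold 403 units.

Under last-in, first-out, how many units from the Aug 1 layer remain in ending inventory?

Aug 6, 258 sold [LIFO — newest first]: 258 @ $17 = $4,386
Aug 8, 174 sold [LIFO — newest first]: 174 @ $18 = $3,132
Aug 11, 403 sold [LIFO — newest first]: 99 @ $21 + 93 @ $18 + 115 @ $17 + 96 @ $15 = $7,148
Total COGS = $4,386 + $3,132 + $7,148 = $14,666
Ending inventory: 69 @ $14 + 46 @ $15 = $1,656
Check: goods available $16,322 = COGS $14,666 + ending $1,656

69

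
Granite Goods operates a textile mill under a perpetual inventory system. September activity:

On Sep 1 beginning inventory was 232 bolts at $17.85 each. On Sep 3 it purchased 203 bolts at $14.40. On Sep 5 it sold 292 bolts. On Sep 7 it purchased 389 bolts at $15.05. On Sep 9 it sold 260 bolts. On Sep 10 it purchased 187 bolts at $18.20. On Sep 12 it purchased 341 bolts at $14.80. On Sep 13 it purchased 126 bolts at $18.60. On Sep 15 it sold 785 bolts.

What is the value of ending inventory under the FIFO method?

Sep 5, 292 sold [FIFO — oldest first]: 232 @ $17.85 + 60 @ $14.40 = $5,005.20
Sep 9, 260 sold [FIFO — oldest first]: 143 @ $14.40 + 117 @ $15.05 = $3,820.05
Sep 15, 785 sold [FIFO — oldest first]: 272 @ $15.05 + 187 @ $18.20 + 326 @ $14.80 = $12,321.80
Total COGS = $5,005.20 + $3,820.05 + $12,321.80 = $21,147.05
Ending inventory: 15 @ $14.80 + 126 @ $18.60 = $2,565.60

Ending inventory = $2,565.60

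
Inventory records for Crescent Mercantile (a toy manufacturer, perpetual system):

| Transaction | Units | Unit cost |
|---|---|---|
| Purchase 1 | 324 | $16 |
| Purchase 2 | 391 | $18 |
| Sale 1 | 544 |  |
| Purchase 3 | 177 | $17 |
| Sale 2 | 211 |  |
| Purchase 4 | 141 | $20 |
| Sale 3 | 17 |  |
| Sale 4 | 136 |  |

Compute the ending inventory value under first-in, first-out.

Sale 1 (544) [FIFO — oldest first]: 324 @ $16 + 220 @ $18 = $9,144
Sale 2 (211) [FIFO — oldest first]: 171 @ $18 + 40 @ $17 = $3,758
Sale 3 (17) [FIFO — oldest first]: 17 @ $17 = $289
Sale 4 (136) [FIFO — oldest first]: 120 @ $17 + 16 @ $20 = $2,360
Total COGS = $9,144 + $3,758 + $289 + $2,360 = $15,551
Ending inventory: 125 @ $20 = $2,500
Check: goods available $18,051 = COGS $15,551 + ending $2,500

Ending inventory = $2,500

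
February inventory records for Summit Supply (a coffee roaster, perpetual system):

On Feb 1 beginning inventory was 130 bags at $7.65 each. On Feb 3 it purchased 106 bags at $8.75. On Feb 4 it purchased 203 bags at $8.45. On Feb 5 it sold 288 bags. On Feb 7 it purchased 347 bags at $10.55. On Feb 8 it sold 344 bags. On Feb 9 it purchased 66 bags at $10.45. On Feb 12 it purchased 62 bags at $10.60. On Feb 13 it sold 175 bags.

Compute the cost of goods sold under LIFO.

Feb 5, 288 sold [LIFO — newest first]: 203 @ $8.45 + 85 @ $8.75 = $2,459.10
Feb 8, 344 sold [LIFO — newest first]: 344 @ $10.55 = $3,629.20
Feb 13, 175 sold [LIFO — newest first]: 62 @ $10.60 + 66 @ $10.45 + 3 @ $10.55 + 21 @ $8.75 + 23 @ $7.65 = $1,738.25
Total COGS = $2,459.10 + $3,629.20 + $1,738.25 = $7,826.55
Ending inventory: 107 @ $7.65 = $818.55

COGS = $7,826.55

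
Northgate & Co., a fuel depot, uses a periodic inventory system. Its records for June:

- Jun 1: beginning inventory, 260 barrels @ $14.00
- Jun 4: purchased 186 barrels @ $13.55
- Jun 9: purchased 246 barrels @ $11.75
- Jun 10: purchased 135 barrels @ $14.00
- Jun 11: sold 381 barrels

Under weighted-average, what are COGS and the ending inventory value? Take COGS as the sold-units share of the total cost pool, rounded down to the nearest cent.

Jun 11, sell 381: 381/827 × $10,940.80 → $5,040.44
Ending inventory (cost pool remaining) = $5,900.36
Check: goods available $10,940.80 = COGS $5,040.44 + ending $5,900.36

COGS = $5,040.44; ending inventory = $5,900.36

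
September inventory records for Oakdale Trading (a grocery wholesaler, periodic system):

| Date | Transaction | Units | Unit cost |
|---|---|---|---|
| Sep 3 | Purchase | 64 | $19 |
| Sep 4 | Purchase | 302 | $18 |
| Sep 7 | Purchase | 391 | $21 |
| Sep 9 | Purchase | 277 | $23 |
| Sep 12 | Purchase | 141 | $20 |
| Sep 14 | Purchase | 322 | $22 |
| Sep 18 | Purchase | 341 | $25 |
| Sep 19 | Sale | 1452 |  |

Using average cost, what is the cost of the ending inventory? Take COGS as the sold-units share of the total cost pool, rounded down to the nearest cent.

Sep 19, sell 1452: 1452/1838 × $39,663.00 → $31,333.33
Ending inventory (cost pool remaining) = $8,329.67
Check: goods available $39,663.00 = COGS $31,333.33 + ending $8,329.67

Ending inventory = $8,329.67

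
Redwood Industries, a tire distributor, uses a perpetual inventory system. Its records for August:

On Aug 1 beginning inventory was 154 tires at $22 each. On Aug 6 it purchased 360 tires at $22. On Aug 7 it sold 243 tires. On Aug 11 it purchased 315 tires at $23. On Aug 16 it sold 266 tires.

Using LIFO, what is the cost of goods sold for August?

COGS = $11,464

Aug 7, 243 sold [LIFO — newest first]: 243 @ $22 = $5,346
Aug 16, 266 sold [LIFO — newest first]: 266 @ $23 = $6,118
Total COGS = $5,346 + $6,118 = $11,464
Ending inventory: 154 @ $22 + 117 @ $22 + 49 @ $23 = $7,089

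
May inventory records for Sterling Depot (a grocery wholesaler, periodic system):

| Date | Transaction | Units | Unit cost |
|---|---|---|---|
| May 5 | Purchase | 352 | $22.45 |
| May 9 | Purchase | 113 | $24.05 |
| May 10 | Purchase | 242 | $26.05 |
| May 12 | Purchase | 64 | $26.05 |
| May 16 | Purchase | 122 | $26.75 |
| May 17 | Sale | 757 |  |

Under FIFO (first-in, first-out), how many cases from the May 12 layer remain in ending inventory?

May 17, 757 sold [FIFO — oldest first]: 352 @ $22.45 + 113 @ $24.05 + 242 @ $26.05 + 50 @ $26.05 = $18,226.65
Ending inventory: 14 @ $26.05 + 122 @ $26.75 = $3,628.20
Check: goods available $21,854.85 = COGS $18,226.65 + ending $3,628.20

14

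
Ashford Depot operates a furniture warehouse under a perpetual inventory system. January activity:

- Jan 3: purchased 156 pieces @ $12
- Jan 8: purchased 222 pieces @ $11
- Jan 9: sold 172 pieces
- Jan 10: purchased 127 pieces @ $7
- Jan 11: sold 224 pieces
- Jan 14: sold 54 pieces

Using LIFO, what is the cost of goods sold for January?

Jan 9, 172 sold [LIFO — newest first]: 172 @ $11 = $1,892
Jan 11, 224 sold [LIFO — newest first]: 127 @ $7 + 50 @ $11 + 47 @ $12 = $2,003
Jan 14, 54 sold [LIFO — newest first]: 54 @ $12 = $648
Total COGS = $1,892 + $2,003 + $648 = $4,543
Ending inventory: 55 @ $12 = $660
Check: goods available $5,203 = COGS $4,543 + ending $660

COGS = $4,543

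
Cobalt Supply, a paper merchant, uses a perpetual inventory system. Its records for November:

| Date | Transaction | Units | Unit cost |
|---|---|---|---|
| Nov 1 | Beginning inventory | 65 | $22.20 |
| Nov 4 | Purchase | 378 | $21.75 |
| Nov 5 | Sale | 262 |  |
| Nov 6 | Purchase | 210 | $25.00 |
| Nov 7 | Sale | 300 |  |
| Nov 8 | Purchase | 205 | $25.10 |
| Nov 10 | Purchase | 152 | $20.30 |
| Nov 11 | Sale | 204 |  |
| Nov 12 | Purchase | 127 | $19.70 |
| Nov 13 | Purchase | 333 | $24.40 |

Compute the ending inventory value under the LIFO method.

Nov 5, 262 sold [LIFO — newest first]: 262 @ $21.75 = $5,698.50
Nov 7, 300 sold [LIFO — newest first]: 210 @ $25.00 + 90 @ $21.75 = $7,207.50
Nov 11, 204 sold [LIFO — newest first]: 152 @ $20.30 + 52 @ $25.10 = $4,390.80
Total COGS = $5,698.50 + $7,207.50 + $4,390.80 = $17,296.80
Ending inventory: 65 @ $22.20 + 26 @ $21.75 + 153 @ $25.10 + 127 @ $19.70 + 333 @ $24.40 = $16,475.90

Ending inventory = $16,475.90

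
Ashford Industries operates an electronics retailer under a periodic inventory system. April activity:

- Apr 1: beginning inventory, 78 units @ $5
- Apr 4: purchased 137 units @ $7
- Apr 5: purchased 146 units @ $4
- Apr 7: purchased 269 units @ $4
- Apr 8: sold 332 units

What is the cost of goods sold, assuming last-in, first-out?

Apr 8, 332 sold [LIFO — newest first]: 269 @ $4 + 63 @ $4 = $1,328
Ending inventory: 78 @ $5 + 137 @ $7 + 83 @ $4 = $1,681

COGS = $1,328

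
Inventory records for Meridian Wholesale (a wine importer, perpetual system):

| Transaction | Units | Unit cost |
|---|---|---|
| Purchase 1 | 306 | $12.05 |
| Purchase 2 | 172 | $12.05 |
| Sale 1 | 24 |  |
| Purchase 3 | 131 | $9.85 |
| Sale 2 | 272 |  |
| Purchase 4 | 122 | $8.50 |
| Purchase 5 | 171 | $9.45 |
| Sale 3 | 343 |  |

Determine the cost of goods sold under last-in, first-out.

Sale 1 (24) [LIFO — newest first]: 24 @ $12.05 = $289.20
Sale 2 (272) [LIFO — newest first]: 131 @ $9.85 + 141 @ $12.05 = $2,989.40
Sale 3 (343) [LIFO — newest first]: 171 @ $9.45 + 122 @ $8.50 + 7 @ $12.05 + 43 @ $12.05 = $3,255.45
Total COGS = $289.20 + $2,989.40 + $3,255.45 = $6,534.05
Ending inventory: 263 @ $12.05 = $3,169.15

COGS = $6,534.05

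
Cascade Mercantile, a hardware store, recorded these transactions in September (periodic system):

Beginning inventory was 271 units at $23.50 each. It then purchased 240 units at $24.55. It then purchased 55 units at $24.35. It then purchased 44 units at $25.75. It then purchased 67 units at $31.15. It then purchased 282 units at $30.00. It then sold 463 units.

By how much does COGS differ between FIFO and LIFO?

FIFO COGS: 271 @ $23.50 + 192 @ $24.55 = $11,082.10
LIFO COGS: 282 @ $30.00 + 67 @ $31.15 + 44 @ $25.75 + 55 @ $24.35 + 15 @ $24.55 = $13,387.55
Difference = |$11,082.10 − $13,387.55| = $2,305.45

$2,305.45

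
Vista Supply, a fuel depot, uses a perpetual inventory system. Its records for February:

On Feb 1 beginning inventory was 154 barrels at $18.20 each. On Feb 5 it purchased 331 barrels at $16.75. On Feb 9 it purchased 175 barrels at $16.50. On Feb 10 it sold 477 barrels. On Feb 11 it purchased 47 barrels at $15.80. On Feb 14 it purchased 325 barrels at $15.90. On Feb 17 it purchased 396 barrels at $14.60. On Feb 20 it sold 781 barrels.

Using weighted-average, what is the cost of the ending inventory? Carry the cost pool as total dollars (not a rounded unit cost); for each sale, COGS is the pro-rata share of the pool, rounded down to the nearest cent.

Ending inventory = $2,646.85

After Feb 1: 154 on hand, pool $2,802.80 (≈ $18.2000 each)
After Feb 5: 485 on hand, pool $8,347.05 (≈ $17.2104 each)
After Feb 9: 660 on hand, pool $11,234.55 (≈ $17.0220 each)
Feb 10, sell 477: 477/660 × $11,234.55 → $8,119.51
After Feb 11: 230 on hand, pool $3,857.64 (≈ $16.7723 each)
After Feb 14: 555 on hand, pool $9,025.14 (≈ $16.2615 each)
After Feb 17: 951 on hand, pool $14,806.74 (≈ $15.5697 each)
Feb 20, sell 781: 781/951 × $14,806.74 → $12,159.89
Total COGS = $8,119.51 + $12,159.89 = $20,279.40
Ending inventory (cost pool remaining) = $2,646.85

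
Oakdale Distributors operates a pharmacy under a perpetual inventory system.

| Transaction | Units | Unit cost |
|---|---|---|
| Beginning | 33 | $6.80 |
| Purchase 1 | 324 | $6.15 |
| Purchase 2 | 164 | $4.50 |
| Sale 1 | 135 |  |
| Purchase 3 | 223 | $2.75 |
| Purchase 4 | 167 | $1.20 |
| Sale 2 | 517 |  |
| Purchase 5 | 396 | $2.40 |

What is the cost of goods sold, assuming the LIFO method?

COGS = $2,154.35

Sale 1 (135) [LIFO — newest first]: 135 @ $4.50 = $607.50
Sale 2 (517) [LIFO — newest first]: 167 @ $1.20 + 223 @ $2.75 + 29 @ $4.50 + 98 @ $6.15 = $1,546.85
Total COGS = $607.50 + $1,546.85 = $2,154.35
Ending inventory: 33 @ $6.80 + 226 @ $6.15 + 396 @ $2.40 = $2,564.70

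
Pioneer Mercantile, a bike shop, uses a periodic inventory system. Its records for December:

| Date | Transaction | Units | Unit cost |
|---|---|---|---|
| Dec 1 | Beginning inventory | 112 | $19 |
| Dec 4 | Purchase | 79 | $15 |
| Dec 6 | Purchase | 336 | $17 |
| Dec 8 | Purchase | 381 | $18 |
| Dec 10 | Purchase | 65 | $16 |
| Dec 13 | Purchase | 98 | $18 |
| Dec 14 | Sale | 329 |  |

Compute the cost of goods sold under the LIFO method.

COGS = $5,792

Dec 14, 329 sold [LIFO — newest first]: 98 @ $18 + 65 @ $16 + 166 @ $18 = $5,792
Ending inventory: 112 @ $19 + 79 @ $15 + 336 @ $17 + 215 @ $18 = $12,895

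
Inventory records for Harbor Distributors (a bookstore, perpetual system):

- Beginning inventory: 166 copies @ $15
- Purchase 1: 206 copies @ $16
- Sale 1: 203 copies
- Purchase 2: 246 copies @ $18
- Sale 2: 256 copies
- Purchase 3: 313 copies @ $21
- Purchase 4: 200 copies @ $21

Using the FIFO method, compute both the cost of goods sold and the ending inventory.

Sale 1 (203) [FIFO — oldest first]: 166 @ $15 + 37 @ $16 = $3,082
Sale 2 (256) [FIFO — oldest first]: 169 @ $16 + 87 @ $18 = $4,270
Total COGS = $3,082 + $4,270 = $7,352
Ending inventory: 159 @ $18 + 313 @ $21 + 200 @ $21 = $13,635
Check: goods available $20,987 = COGS $7,352 + ending $13,635

COGS = $7,352; ending inventory = $13,635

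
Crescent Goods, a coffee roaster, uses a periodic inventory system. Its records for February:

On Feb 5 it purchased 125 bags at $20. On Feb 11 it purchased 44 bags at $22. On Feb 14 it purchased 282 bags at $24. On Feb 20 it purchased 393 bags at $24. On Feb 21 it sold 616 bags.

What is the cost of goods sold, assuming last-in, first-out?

COGS = $14,784

Feb 21, 616 sold [LIFO — newest first]: 393 @ $24 + 223 @ $24 = $14,784
Ending inventory: 125 @ $20 + 44 @ $22 + 59 @ $24 = $4,884
Check: goods available $19,668 = COGS $14,784 + ending $4,884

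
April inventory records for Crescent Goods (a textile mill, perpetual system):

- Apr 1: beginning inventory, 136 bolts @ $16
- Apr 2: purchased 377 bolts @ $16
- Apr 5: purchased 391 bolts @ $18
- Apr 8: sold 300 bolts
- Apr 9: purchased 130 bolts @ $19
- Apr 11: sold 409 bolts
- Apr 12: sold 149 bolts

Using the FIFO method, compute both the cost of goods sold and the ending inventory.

COGS = $14,418; ending inventory = $3,298

Apr 8, 300 sold [FIFO — oldest first]: 136 @ $16 + 164 @ $16 = $4,800
Apr 11, 409 sold [FIFO — oldest first]: 213 @ $16 + 196 @ $18 = $6,936
Apr 12, 149 sold [FIFO — oldest first]: 149 @ $18 = $2,682
Total COGS = $4,800 + $6,936 + $2,682 = $14,418
Ending inventory: 46 @ $18 + 130 @ $19 = $3,298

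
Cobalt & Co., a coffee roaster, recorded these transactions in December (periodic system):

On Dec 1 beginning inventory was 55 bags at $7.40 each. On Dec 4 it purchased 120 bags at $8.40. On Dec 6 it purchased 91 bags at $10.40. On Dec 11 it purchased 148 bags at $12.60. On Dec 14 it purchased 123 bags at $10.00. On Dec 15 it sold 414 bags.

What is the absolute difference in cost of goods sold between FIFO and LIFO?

FIFO COGS: 55 @ $7.40 + 120 @ $8.40 + 91 @ $10.40 + 148 @ $12.60 = $4,226.20
LIFO COGS: 123 @ $10.00 + 148 @ $12.60 + 91 @ $10.40 + 52 @ $8.40 = $4,478.00
Difference = |$4,226.20 − $4,478.00| = $251.80

$251.80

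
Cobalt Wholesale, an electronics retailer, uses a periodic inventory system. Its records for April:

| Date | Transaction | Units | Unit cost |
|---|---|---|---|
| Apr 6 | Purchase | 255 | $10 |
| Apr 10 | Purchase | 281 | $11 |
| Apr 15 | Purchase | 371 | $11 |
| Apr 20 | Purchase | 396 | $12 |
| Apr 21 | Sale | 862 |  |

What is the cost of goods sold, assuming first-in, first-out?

Apr 21, 862 sold [FIFO — oldest first]: 255 @ $10 + 281 @ $11 + 326 @ $11 = $9,227
Ending inventory: 45 @ $11 + 396 @ $12 = $5,247

COGS = $9,227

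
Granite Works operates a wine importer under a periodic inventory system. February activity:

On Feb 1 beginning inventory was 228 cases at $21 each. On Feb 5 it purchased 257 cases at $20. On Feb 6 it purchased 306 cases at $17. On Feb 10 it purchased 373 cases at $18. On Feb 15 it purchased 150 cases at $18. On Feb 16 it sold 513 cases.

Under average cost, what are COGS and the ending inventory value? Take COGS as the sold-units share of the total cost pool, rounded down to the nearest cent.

COGS = $9,582.24; ending inventory = $14,961.76

Feb 16, sell 513: 513/1314 × $24,544.00 → $9,582.24
Ending inventory (cost pool remaining) = $14,961.76
Check: goods available $24,544.00 = COGS $9,582.24 + ending $14,961.76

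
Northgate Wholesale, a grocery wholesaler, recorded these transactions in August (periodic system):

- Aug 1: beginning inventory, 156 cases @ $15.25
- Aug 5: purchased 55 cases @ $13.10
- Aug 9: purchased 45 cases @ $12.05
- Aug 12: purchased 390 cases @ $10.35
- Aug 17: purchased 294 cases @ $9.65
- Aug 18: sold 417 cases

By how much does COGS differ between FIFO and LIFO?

$1,197.95

FIFO COGS: 156 @ $15.25 + 55 @ $13.10 + 45 @ $12.05 + 161 @ $10.35 = $5,308.10
LIFO COGS: 294 @ $9.65 + 123 @ $10.35 = $4,110.15
Difference = |$5,308.10 − $4,110.15| = $1,197.95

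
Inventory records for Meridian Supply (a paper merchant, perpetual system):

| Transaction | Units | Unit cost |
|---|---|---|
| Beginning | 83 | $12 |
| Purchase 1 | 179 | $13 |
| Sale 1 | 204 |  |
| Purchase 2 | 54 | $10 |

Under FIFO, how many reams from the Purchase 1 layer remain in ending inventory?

58

Sale 1 (204) [FIFO — oldest first]: 83 @ $12 + 121 @ $13 = $2,569
Ending inventory: 58 @ $13 + 54 @ $10 = $1,294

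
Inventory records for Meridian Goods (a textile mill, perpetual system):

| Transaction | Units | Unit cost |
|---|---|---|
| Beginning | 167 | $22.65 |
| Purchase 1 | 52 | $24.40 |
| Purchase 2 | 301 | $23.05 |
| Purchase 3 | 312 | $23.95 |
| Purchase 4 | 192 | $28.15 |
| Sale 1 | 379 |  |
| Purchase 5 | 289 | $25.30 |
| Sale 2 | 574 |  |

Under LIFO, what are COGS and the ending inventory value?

Sale 1 (379) [LIFO — newest first]: 192 @ $28.15 + 187 @ $23.95 = $9,883.45
Sale 2 (574) [LIFO — newest first]: 289 @ $25.30 + 125 @ $23.95 + 160 @ $23.05 = $13,993.45
Total COGS = $9,883.45 + $13,993.45 = $23,876.90
Ending inventory: 167 @ $22.65 + 52 @ $24.40 + 141 @ $23.05 = $8,301.40

COGS = $23,876.90; ending inventory = $8,301.40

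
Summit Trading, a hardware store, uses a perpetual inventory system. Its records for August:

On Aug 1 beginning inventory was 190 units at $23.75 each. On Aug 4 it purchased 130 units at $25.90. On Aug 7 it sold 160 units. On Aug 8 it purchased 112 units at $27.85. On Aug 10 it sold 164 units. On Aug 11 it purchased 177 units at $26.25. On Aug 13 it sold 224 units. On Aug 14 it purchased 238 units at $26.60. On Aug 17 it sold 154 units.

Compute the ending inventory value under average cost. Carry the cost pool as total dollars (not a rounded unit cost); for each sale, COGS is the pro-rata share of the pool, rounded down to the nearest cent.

After Aug 1: 190 on hand, pool $4,512.50 (≈ $23.7500 each)
After Aug 4: 320 on hand, pool $7,879.50 (≈ $24.6234 each)
Aug 7, sell 160: 160/320 × $7,879.50 → $3,939.75
After Aug 8: 272 on hand, pool $7,058.95 (≈ $25.9520 each)
Aug 10, sell 164: 164/272 × $7,058.95 → $4,256.13
After Aug 11: 285 on hand, pool $7,449.07 (≈ $26.1371 each)
Aug 13, sell 224: 224/285 × $7,449.07 → $5,854.70
After Aug 14: 299 on hand, pool $7,925.17 (≈ $26.5056 each)
Aug 17, sell 154: 154/299 × $7,925.17 → $4,081.86
Total COGS = $3,939.75 + $4,256.13 + $5,854.70 + $4,081.86 = $18,132.44
Ending inventory (cost pool remaining) = $3,843.31

Ending inventory = $3,843.31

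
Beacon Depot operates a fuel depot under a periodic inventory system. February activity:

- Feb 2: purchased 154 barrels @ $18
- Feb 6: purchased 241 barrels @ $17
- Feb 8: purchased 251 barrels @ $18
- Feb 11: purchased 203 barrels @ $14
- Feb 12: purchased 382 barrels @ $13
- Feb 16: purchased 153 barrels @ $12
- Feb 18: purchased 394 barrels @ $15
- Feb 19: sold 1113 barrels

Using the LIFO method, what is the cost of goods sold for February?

COGS = $15,288

Feb 19, 1113 sold [LIFO — newest first]: 394 @ $15 + 153 @ $12 + 382 @ $13 + 184 @ $14 = $15,288
Ending inventory: 154 @ $18 + 241 @ $17 + 251 @ $18 + 19 @ $14 = $11,653
Check: goods available $26,941 = COGS $15,288 + ending $11,653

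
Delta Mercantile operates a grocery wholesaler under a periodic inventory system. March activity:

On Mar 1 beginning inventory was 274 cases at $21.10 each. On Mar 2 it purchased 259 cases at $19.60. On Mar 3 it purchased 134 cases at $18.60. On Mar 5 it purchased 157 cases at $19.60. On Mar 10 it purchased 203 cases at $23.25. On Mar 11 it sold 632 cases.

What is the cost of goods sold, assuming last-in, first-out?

Mar 11, 632 sold [LIFO — newest first]: 203 @ $23.25 + 157 @ $19.60 + 134 @ $18.60 + 138 @ $19.60 = $12,994.15
Ending inventory: 274 @ $21.10 + 121 @ $19.60 = $8,153.00
Check: goods available $21,147.15 = COGS $12,994.15 + ending $8,153.00

COGS = $12,994.15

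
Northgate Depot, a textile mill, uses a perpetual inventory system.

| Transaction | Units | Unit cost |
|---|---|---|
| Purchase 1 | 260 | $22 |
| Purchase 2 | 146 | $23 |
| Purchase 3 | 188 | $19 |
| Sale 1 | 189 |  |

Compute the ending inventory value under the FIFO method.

Ending inventory = $8,492

Sale 1 (189) [FIFO — oldest first]: 189 @ $22 = $4,158
Ending inventory: 71 @ $22 + 146 @ $23 + 188 @ $19 = $8,492
Check: goods available $12,650 = COGS $4,158 + ending $8,492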